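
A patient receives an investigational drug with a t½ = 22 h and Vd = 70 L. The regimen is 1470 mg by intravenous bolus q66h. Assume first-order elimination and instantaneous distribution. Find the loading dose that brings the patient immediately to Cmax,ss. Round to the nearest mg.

f = (1/2)^(66/22) ≈ 0.125000; accumulation ratio R = 1/(1−f) ≈ 1.14286.
Loading dose to hit Cmax,ss on first dose: D_load = D_maint·R ≈ 1470 × 1.14286 ≈ 1680.00 mg.

1680 mg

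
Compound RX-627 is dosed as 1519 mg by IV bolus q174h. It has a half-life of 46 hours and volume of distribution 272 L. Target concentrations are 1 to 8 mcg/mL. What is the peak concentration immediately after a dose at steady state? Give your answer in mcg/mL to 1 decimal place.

6.0 mcg/mL

Over one 174-h interval, 174/46 ≈ 3.7826 half-lives elapse, leaving f ≈ 0.0727 of each dose.
Accumulation ratio R = 1/(1 − f) ≈ 1/0.9273 ≈ 1.0784.
Each bolus raises the concentration by D/Vd = 1519/272 ≈ 5.585 mcg/mL.
Cmax,ss = C₀/(1 − f) ≈ 5.585/0.9273 ≈ 6.023 mcg/mL.
Peak 6.0 mcg/mL vs MTC 8 mcg/mL: below toxic threshold.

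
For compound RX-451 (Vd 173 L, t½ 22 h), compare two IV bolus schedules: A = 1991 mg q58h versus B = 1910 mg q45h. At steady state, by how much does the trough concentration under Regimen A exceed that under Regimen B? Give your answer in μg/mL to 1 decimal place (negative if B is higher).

-1.3 μg/mL

Regimen A: f = (1/2)^(58/22) ≈ 0.1608; Cmin,ss = (1991/173)·f/(1−f) ≈ 2.205 μg/mL.
Regimen B: f = (1/2)^(45/22) ≈ 0.2422; Cmin,ss = (1910/173)·f/(1−f) ≈ 3.529 μg/mL.
Difference ≈ 2.205 − 3.529 ≈ -1.324 μg/mL.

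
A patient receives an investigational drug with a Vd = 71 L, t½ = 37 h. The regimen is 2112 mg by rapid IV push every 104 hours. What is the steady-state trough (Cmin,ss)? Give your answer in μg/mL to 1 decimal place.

4.9 μg/mL

Over one 104-h interval, 104/37 ≈ 2.8108 half-lives elapse, leaving f ≈ 0.1425 of each dose.
At steady state, accumulation factor R = 1/(1 − e^(−kτ)) ≈ 1.1662.
Single-dose peak C₀ = D/Vd = 2112/71 ≈ 29.746 μg/mL.
Steady-state peak Cmax,ss = C₀·R ≈ 29.746 × 1.1662 ≈ 34.690 μg/mL.
Steady-state trough Cmin,ss = Cmax,ss·f ≈ 34.690 × 0.1425 ≈ 4.943 μg/mL.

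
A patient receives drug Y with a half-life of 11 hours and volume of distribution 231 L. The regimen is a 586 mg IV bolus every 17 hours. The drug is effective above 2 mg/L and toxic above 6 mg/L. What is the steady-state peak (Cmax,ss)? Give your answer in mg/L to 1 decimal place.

3.9 mg/L

k = ln2/t½ = ln2/11 ≈ 0.063013 h⁻¹; fraction remaining f = e^(−kτ) = e^(−0.063013×17) ≈ 0.3426.
Accumulation ratio R = 1/(1 − f) ≈ 1/0.6574 ≈ 1.5211.
Single-dose peak C₀ = D/Vd = 586/231 ≈ 2.537 mg/L.
Cmax,ss = C₀/(1 − f) ≈ 2.537/0.6574 ≈ 3.859 mg/L.
Peak 3.9 mg/L vs MTC 6 mg/L: below toxic threshold.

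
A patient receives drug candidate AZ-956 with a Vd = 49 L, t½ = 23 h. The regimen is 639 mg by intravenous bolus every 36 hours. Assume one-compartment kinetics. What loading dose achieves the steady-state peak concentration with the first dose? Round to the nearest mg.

f = (1/2)^(36/23) ≈ 0.337927; accumulation ratio R = 1/(1−f) ≈ 1.51041.
Loading dose to hit Cmax,ss on first dose: D_load = D_maint·R ≈ 639 × 1.51041 ≈ 965.15 mg.

965 mg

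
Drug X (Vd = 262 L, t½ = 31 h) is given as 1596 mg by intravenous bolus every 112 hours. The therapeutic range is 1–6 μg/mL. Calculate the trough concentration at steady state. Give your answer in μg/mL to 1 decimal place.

k = ln2/t½ = ln2/31 ≈ 0.022360 h⁻¹; fraction remaining f = e^(−kτ) = e^(−0.022360×112) ≈ 0.0817.
Accumulation ratio R = 1/(1 − f) ≈ 1/0.9183 ≈ 1.0890.
Single-dose peak C₀ = D/Vd = 1596/262 ≈ 6.092 μg/mL.
Steady-state peak Cmax,ss = C₀·R ≈ 6.092 × 1.0890 ≈ 6.634 μg/mL.
Steady-state trough Cmin,ss = Cmax,ss·f ≈ 6.634 × 0.0817 ≈ 0.542 μg/mL.
Trough 0.5 μg/mL vs MEC 1 μg/mL: subtherapeutic.

0.5 μg/mL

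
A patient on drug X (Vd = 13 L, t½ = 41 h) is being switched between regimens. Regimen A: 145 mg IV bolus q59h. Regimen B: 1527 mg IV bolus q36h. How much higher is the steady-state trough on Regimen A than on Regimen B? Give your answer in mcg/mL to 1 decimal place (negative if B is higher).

-133.7 mcg/mL

Regimen A: f = (1/2)^(59/41) ≈ 0.3688; Cmin,ss = (145/13)·f/(1−f) ≈ 6.517 mcg/mL.
Regimen B: f = (1/2)^(36/41) ≈ 0.5441; Cmin,ss = (1527/13)·f/(1−f) ≈ 140.186 mcg/mL.
Difference ≈ 6.517 − 140.186 ≈ -133.669 mcg/mL.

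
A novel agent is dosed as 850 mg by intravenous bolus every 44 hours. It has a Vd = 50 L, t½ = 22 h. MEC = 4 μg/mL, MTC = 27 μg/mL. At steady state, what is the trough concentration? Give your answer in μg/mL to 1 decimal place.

τ = 44 h = 2 half-lives, so f = (1/2)^2 = 0.25.
Accumulation ratio R = 1/(1 − f) = 1/0.75 = 4/3.
Single-dose peak C₀ = D/Vd = 850/50 = 17 μg/mL.
Steady-state peak Cmax,ss = C₀·R = 17 × 4/3 ≈ 22.667 μg/mL.
Steady-state trough Cmin,ss = Cmax,ss·f ≈ 22.667 × 0.25 ≈ 5.667 μg/mL.
Trough 5.7 μg/mL vs MEC 4 μg/mL: adequate.

5.7 μg/mL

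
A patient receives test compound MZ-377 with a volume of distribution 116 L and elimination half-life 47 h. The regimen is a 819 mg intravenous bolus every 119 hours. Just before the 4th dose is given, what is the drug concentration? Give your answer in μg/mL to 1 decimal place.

f = (1/2)^(τ/t½) = (1/2)^(119/47) ≈ 0.1729.
C₀ = D/Vd = 819/116 ≈ 7.060 μg/mL.
Before the 4th dose, 3 doses have been given. Superposition: Cmin = C₀·(f + f² + … + f^3).
≈ 7.060 × (0.1729 + 0.0299 + 0.0052) ≈ 7.060 × 0.2080 ≈ 1.468 μg/mL.

1.5 μg/mL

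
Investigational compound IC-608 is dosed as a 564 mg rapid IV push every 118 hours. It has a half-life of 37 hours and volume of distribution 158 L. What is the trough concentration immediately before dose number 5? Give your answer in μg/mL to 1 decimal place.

0.4 μg/mL

f = (1/2)^(τ/t½) = (1/2)^(118/37) ≈ 0.1096.
C₀ = D/Vd = 564/158 ≈ 3.570 μg/mL.
Before the 5th dose, 4 doses have been given. Superposition: Cmin = C₀·(f + f² + … + f^4).
≈ 3.570 × (0.1096 + 0.0120 + 0.0013 + 0.0001) ≈ 3.570 × 0.1230 ≈ 0.439 μg/mL.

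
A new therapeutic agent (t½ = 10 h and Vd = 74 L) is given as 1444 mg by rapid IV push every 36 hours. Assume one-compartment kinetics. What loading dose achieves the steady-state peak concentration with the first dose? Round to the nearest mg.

f = (1/2)^(36/10) ≈ 0.082469; accumulation ratio R = 1/(1−f) ≈ 1.08988.
Loading dose to hit Cmax,ss on first dose: D_load = D_maint·R ≈ 1444 × 1.08988 ≈ 1573.79 mg.

1574 mg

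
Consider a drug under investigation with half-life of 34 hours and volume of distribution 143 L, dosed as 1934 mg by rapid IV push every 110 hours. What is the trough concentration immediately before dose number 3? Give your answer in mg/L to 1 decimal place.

1.6 mg/L

f = (1/2)^(τ/t½) = (1/2)^(110/34) ≈ 0.1062.
C₀ = D/Vd = 1934/143 ≈ 13.524 mg/L.
Before the 3rd dose, 2 doses have been given. Superposition: Cmin = C₀·(f + f²).
≈ 13.524 × (0.1062 + 0.0113) ≈ 13.524 × 0.1175 ≈ 1.589 mg/L.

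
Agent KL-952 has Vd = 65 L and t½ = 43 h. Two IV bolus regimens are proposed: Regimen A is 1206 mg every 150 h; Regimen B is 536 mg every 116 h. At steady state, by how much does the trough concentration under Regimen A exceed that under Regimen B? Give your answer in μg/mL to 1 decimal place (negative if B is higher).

Regimen A: f = (1/2)^(150/43) ≈ 0.0891; Cmin,ss = (1206/65)·f/(1−f) ≈ 1.815 μg/mL.
Regimen B: f = (1/2)^(116/43) ≈ 0.1541; Cmin,ss = (536/65)·f/(1−f) ≈ 1.502 μg/mL.
Difference ≈ 1.815 − 1.502 ≈ 0.313 μg/mL.

0.3 μg/mL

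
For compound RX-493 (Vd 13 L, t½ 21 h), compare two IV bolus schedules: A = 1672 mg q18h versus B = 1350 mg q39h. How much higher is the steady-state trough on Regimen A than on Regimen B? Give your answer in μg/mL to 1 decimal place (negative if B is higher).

Regimen A: f = (1/2)^(18/21) ≈ 0.5520; Cmin,ss = (1672/13)·f/(1−f) ≈ 158.473 μg/mL.
Regimen B: f = (1/2)^(39/21) ≈ 0.2760; Cmin,ss = (1350/13)·f/(1−f) ≈ 39.588 μg/mL.
Difference ≈ 158.473 − 39.588 ≈ 118.885 μg/mL.

118.9 μg/mL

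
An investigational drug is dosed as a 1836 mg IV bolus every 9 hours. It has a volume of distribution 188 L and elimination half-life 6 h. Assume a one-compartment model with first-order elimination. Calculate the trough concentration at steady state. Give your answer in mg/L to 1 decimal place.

5.3 mg/L

k = ln2/t½ = ln2/6 ≈ 0.115525 h⁻¹; fraction remaining f = e^(−kτ) = e^(−0.115525×9) ≈ 0.3536.
Accumulation ratio R = 1/(1 − f) ≈ 1/0.6464 ≈ 1.5470.
Each bolus raises the concentration by D/Vd = 1836/188 ≈ 9.766 mg/L.
Cmax,ss = C₀/(1 − f) ≈ 9.766/0.6464 ≈ 15.108 mg/L.
One interval later, Cmin,ss = Cmax,ss·e^(−kτ) ≈ 15.108 × 0.3536 ≈ 5.342 mg/L.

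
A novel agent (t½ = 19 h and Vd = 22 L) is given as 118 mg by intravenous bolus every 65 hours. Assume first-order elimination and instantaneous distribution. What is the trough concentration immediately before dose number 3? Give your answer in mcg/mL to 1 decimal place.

f = (1/2)^(τ/t½) = (1/2)^(65/19) ≈ 0.0934.
C₀ = D/Vd = 118/22 ≈ 5.364 mcg/mL.
Before the 3rd dose, 2 doses have been given. Superposition: Cmin = C₀·(f + f²).
≈ 5.364 × (0.0934 + 0.0087) ≈ 5.364 × 0.1021 ≈ 0.548 mcg/mL.

0.5 mcg/mL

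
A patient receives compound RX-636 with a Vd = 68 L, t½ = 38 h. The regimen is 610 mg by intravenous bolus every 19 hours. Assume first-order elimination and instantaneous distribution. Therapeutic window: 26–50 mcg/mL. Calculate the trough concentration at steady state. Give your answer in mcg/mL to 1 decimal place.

21.7 mcg/mL

τ/t½ = 19/38 ≈ 0.5, so fraction remaining f = (1/2)^(19/38) ≈ 0.7071.
At steady state, accumulation factor R = 1/(1 − e^(−kτ)) ≈ 3.4141.
Single-dose peak C₀ = D/Vd = 610/68 ≈ 8.971 mcg/mL.
Cmax,ss = C₀/(1 − f) ≈ 8.971/0.2929 ≈ 30.628 mcg/mL.
One interval later, Cmin,ss = Cmax,ss·e^(−kτ) ≈ 30.628 × 0.7071 ≈ 21.657 mcg/mL.
Trough 21.7 mcg/mL vs MEC 26 mcg/mL: subtherapeutic.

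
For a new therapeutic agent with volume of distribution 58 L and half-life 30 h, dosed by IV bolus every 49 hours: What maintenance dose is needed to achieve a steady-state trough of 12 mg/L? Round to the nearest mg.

τ/t½ = 49/30 ≈ 1.6333, so f = (1/2)^(49/30) ≈ 0.322343.
Cmin,ss = (D/Vd)·f/(1−f), so D = Cmin,ss·Vd·(1−f)/f.
D = 12 × 58 × (1−f)/f ≈ 12 × 58 × 2.10229 ≈ 1463.19 mg.

1463 mg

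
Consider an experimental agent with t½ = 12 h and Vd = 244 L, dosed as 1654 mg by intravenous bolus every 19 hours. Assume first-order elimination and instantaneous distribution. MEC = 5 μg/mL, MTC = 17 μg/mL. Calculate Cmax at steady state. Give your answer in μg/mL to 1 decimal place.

τ/t½ = 19/12 ≈ 1.5833, so fraction remaining f = (1/2)^(19/12) ≈ 0.3337.
At steady state, accumulation factor R = 1/(1 − e^(−kτ)) ≈ 1.5008.
Single-dose peak C₀ = D/Vd = 1654/244 ≈ 6.779 μg/mL.
Steady-state peak Cmax,ss = C₀·R ≈ 6.779 × 1.5008 ≈ 10.174 μg/mL.
Peak 10.2 μg/mL vs MTC 17 μg/mL: below toxic threshold.

10.2 μg/mL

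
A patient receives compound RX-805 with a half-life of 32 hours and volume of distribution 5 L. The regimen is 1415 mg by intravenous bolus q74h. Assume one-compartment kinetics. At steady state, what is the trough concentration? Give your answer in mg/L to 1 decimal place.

k = ln2/t½ = ln2/32 ≈ 0.021661 h⁻¹; fraction remaining f = e^(−kτ) = e^(−0.021661×74) ≈ 0.2013.
At steady state, accumulation factor R = 1/(1 − e^(−kτ)) ≈ 1.2520.
Each bolus raises the concentration by D/Vd = 1415/5 ≈ 283.000 mg/L.
Steady-state peak Cmax,ss = C₀·R ≈ 283.000 × 1.2520 ≈ 354.316 mg/L.
Steady-state trough Cmin,ss = Cmax,ss·f ≈ 354.316 × 0.2013 ≈ 71.324 mg/L.

71.3 mg/L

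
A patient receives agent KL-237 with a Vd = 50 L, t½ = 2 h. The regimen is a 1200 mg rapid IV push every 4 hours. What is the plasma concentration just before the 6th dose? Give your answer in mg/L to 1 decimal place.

8.0 mg/L

f = (1/2)^(τ/t½) = (1/2)^(4/2) ≈ 0.2500.
C₀ = D/Vd = 1200/50 ≈ 24.000 mg/L.
Before the 6th dose, 5 doses have been given. Superposition: Cmin = C₀·(f + f² + … + f^5).
≈ 24.000 × (0.2500 + 0.0625 + 0.0156 + 0.0039 + 0.0010) ≈ 24.000 × 0.3330 ≈ 7.992 mg/L.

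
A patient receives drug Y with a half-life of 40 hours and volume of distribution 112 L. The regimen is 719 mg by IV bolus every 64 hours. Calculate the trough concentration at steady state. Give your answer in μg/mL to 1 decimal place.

k = ln2/t½ = ln2/40 ≈ 0.017329 h⁻¹; fraction remaining f = e^(−kτ) = e^(−0.017329×64) ≈ 0.3299.
Each bolus raises the concentration by D/Vd = 719/112 ≈ 6.420 μg/mL.
Steady-state trough Cmin,ss = C₀·f/(1−f) ≈ 6.420 × 0.3299/0.6701 ≈ 3.161 μg/mL.

3.2 μg/mL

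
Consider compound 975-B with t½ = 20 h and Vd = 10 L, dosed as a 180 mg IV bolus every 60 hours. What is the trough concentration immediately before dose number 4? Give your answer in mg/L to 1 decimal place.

2.6 mg/L

f = (1/2)^(τ/t½) = (1/2)^(60/20) ≈ 0.1250.
C₀ = D/Vd = 180/10 ≈ 18.000 mg/L.
Before the 4th dose, 3 doses have been given. Superposition: Cmin = C₀·(f + f² + … + f^3).
≈ 18.000 × (0.1250 + 0.0156 + 0.0020) ≈ 18.000 × 0.1426 ≈ 2.567 mg/L.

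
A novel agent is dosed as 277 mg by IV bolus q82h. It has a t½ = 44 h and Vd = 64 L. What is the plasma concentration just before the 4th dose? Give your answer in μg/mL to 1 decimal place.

1.6 μg/mL

f = (1/2)^(τ/t½) = (1/2)^(82/44) ≈ 0.2748.
C₀ = D/Vd = 277/64 ≈ 4.328 μg/mL.
Before the 4th dose, 3 doses have been given. Superposition: Cmin = C₀·(f + f² + … + f^3).
≈ 4.328 × (0.2748 + 0.0755 + 0.0208) ≈ 4.328 × 0.3711 ≈ 1.606 μg/mL.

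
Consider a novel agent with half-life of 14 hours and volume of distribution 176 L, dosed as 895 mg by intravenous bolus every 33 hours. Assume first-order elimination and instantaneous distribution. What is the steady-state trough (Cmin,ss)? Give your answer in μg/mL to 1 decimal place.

1.2 μg/mL

Over one 33-h interval, 33/14 ≈ 2.3571 half-lives elapse, leaving f ≈ 0.1952 of each dose.
Single-dose peak C₀ = D/Vd = 895/176 ≈ 5.085 μg/mL.
Steady-state trough Cmin,ss = C₀·f/(1−f) ≈ 5.085 × 0.1952/0.8048 ≈ 1.233 μg/mL.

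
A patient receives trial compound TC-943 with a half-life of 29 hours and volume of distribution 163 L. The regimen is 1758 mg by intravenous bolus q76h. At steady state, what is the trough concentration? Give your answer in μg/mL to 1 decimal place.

2.1 μg/mL

τ/t½ = 76/29 ≈ 2.6207, so fraction remaining f = (1/2)^(76/29) ≈ 0.1626.
Accumulation ratio R = 1/(1 − f) ≈ 1/0.8374 ≈ 1.1942.
Each bolus raises the concentration by D/Vd = 1758/163 ≈ 10.785 μg/mL.
Cmax,ss = C₀/(1 − f) ≈ 10.785/0.8374 ≈ 12.879 μg/mL.
One interval later, Cmin,ss = Cmax,ss·e^(−kτ) ≈ 12.879 × 0.1626 ≈ 2.094 μg/mL.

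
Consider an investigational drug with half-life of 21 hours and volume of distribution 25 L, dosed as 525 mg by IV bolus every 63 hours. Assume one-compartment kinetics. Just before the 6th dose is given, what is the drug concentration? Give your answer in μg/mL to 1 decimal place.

3.0 μg/mL

f = (1/2)^(τ/t½) = (1/2)^(63/21) ≈ 0.1250.
C₀ = D/Vd = 525/25 ≈ 21.000 μg/mL.
Before the 6th dose, 5 doses have been given. Superposition: Cmin = C₀·(f + f² + … + f^5).
≈ 21.000 × (0.1250 + 0.0156 + 0.0020 + 0.0002 + 0.0000) ≈ 21.000 × 0.1428 ≈ 2.999 μg/mL.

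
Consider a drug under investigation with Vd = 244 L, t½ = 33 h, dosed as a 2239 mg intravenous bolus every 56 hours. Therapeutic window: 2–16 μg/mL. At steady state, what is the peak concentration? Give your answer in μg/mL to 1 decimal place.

13.3 μg/mL

Over one 56-h interval, 56/33 ≈ 1.697 half-lives elapse, leaving f ≈ 0.3084 of each dose.
Accumulation ratio R = 1/(1 − f) ≈ 1/0.6916 ≈ 1.4459.
Single-dose peak C₀ = D/Vd = 2239/244 ≈ 9.176 μg/mL.
Steady-state peak Cmax,ss = C₀·R ≈ 9.176 × 1.4459 ≈ 13.268 μg/mL.
Peak 13.3 μg/mL vs MTC 16 μg/mL: below toxic threshold.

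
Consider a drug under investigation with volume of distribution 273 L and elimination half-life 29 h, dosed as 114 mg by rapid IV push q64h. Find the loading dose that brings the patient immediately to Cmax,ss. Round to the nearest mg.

146 mg

f = (1/2)^(64/29) ≈ 0.216600; accumulation ratio R = 1/(1−f) ≈ 1.27649.
Loading dose to hit Cmax,ss on first dose: D_load = D_maint·R ≈ 114 × 1.27649 ≈ 145.52 mg.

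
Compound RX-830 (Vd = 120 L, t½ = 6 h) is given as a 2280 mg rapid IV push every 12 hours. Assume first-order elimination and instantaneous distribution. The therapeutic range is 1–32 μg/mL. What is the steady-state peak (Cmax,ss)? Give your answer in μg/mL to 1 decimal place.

25.3 μg/mL

The dosing interval is 2 half-lives, so f = 2^(−2) = 0.25.
Accumulation ratio R = 1/(1 − f) = 1/0.75 = 4/3.
Single-dose peak C₀ = D/Vd = 2280/120 = 19 μg/mL.
Steady-state peak Cmax,ss = C₀·R = 19 × 4/3 ≈ 25.333 μg/mL.
Peak 25.3 μg/mL vs MTC 32 μg/mL: below toxic threshold.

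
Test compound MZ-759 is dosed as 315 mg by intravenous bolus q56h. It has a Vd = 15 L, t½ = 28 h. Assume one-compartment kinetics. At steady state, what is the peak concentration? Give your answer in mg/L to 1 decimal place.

τ = 56 h = 2 half-lives, so f = (1/2)^2 = 0.25.
Accumulation ratio R = 1/(1 − f) = 1/0.75 = 4/3.
Single-dose peak C₀ = D/Vd = 315/15 = 21 mg/L.
Steady-state peak Cmax,ss = C₀·R = 21 × 4/3 ≈ 28.000 mg/L.

28.0 mg/L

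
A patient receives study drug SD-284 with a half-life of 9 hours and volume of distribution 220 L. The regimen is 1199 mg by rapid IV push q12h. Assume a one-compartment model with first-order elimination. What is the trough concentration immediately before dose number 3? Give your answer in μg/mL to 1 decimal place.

f = (1/2)^(τ/t½) = (1/2)^(12/9) ≈ 0.3969.
C₀ = D/Vd = 1199/220 ≈ 5.450 μg/mL.
Before the 3rd dose, 2 doses have been given. Superposition: Cmin = C₀·(f + f²).
≈ 5.450 × (0.3969 + 0.1575) ≈ 5.450 × 0.5544 ≈ 3.021 μg/mL.

3.0 μg/mL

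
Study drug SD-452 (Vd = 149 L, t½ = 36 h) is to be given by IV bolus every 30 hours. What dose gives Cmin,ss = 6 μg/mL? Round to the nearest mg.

699 mg

τ/t½ = 30/36 ≈ 0.83333, so f = (1/2)^(30/36) ≈ 0.561231.
Cmin,ss = (D/Vd)·f/(1−f), so D = Cmin,ss·Vd·(1−f)/f.
D = 6 × 149 × (1−f)/f ≈ 6 × 149 × 0.78180 ≈ 698.93 mg.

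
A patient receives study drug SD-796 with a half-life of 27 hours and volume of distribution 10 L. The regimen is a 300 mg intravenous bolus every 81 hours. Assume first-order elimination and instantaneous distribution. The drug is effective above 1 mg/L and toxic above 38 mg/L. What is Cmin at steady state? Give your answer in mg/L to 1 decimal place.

τ = 81 h = 3 half-lives, so f = (1/2)^3 = 0.125.
At steady state, R = 1/(1 − 0.125) = 8/7.
Single-dose peak C₀ = D/Vd = 300/10 = 30 mg/L.
Steady-state peak Cmax,ss = C₀·R = 30 × 8/7 ≈ 34.286 mg/L.
Steady-state trough Cmin,ss = Cmax,ss·f ≈ 34.286 × 0.125 ≈ 4.286 mg/L.
Trough 4.3 mg/L vs MEC 1 mg/L: adequate.

4.3 mg/L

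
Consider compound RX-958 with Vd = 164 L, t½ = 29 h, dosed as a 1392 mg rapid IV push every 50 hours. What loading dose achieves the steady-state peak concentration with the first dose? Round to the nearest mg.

1996 mg

f = (1/2)^(50/29) ≈ 0.302679; accumulation ratio R = 1/(1−f) ≈ 1.43406.
Loading dose to hit Cmax,ss on first dose: D_load = D_maint·R ≈ 1392 × 1.43406 ≈ 1996.21 mg.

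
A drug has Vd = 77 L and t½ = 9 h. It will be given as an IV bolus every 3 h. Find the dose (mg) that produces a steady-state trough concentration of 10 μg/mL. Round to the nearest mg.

τ/t½ = 3/9 ≈ 0.33333, so f = (1/2)^(3/9) ≈ 0.793701.
Cmin,ss = (D/Vd)·f/(1−f), so D = Cmin,ss·Vd·(1−f)/f.
D = 10 × 77 × (1−f)/f ≈ 10 × 77 × 0.25992 ≈ 200.14 mg.

200 mg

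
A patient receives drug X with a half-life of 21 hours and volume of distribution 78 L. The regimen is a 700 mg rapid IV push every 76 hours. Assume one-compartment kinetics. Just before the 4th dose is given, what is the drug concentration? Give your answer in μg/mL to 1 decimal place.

0.8 μg/mL

f = (1/2)^(τ/t½) = (1/2)^(76/21) ≈ 0.0814.
C₀ = D/Vd = 700/78 ≈ 8.974 μg/mL.
Before the 4th dose, 3 doses have been given. Superposition: Cmin = C₀·(f + f² + … + f^3).
≈ 8.974 × (0.0814 + 0.0066 + 0.0005) ≈ 8.974 × 0.0885 ≈ 0.794 μg/mL.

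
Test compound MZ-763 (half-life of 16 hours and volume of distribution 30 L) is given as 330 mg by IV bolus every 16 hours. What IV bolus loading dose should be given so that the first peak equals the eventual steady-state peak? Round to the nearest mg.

f = (1/2)^(16/16) ≈ 0.500000; accumulation ratio R = 1/(1−f) ≈ 2.00000.
Loading dose to hit Cmax,ss on first dose: D_load = D_maint·R ≈ 330 × 2.00000 ≈ 660.00 mg.

660 mg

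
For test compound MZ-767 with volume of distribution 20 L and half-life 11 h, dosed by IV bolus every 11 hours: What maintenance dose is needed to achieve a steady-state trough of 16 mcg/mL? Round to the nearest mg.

τ/t½ = 11/11 ≈ 1, so f = (1/2)^(11/11) ≈ 0.500000.
Cmin,ss = (D/Vd)·f/(1−f), so D = Cmin,ss·Vd·(1−f)/f.
D = 16 × 20 × (1−f)/f ≈ 16 × 20 × 1.00000 ≈ 320.00 mg.

320 mg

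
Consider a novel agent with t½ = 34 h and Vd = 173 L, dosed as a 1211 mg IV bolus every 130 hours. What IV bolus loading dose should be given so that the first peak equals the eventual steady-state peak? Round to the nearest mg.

f = (1/2)^(130/34) ≈ 0.070632; accumulation ratio R = 1/(1−f) ≈ 1.07600.
Loading dose to hit Cmax,ss on first dose: D_load = D_maint·R ≈ 1211 × 1.07600 ≈ 1303.04 mg.

1303 mg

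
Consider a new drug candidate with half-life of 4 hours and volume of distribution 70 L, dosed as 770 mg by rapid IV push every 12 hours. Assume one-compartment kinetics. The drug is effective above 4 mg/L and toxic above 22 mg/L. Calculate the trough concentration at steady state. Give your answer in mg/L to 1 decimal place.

τ = 12 h = 3 half-lives, so f = (1/2)^3 = 0.125.
Accumulation ratio R = 1/(1 − f) = 1/0.875 = 8/7.
Single-dose peak C₀ = D/Vd = 770/70 = 11 mg/L.
Steady-state peak Cmax,ss = C₀·R = 11 × 8/7 ≈ 12.571 mg/L.
Steady-state trough Cmin,ss = Cmax,ss·f ≈ 12.571 × 0.125 ≈ 1.571 mg/L.
Trough 1.6 mg/L vs MEC 4 mg/L: subtherapeutic.

1.6 mg/L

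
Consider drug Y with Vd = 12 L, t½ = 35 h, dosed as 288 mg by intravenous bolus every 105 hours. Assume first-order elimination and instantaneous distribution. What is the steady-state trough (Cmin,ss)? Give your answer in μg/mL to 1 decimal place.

The dosing interval is 3 half-lives, so f = 2^(−3) = 0.125.
Accumulation ratio R = 1/(1 − f) = 1/0.875 = 8/7.
Single-dose peak C₀ = D/Vd = 288/12 = 24 μg/mL.
Steady-state peak Cmax,ss = C₀·R = 24 × 8/7 ≈ 27.429 μg/mL.
Steady-state trough Cmin,ss = Cmax,ss·f ≈ 27.429 × 0.125 ≈ 3.429 μg/mL.

3.4 μg/mL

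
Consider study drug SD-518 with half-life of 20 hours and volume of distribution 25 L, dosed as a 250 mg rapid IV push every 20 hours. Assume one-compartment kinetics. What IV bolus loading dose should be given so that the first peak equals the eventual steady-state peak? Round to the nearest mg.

f = (1/2)^(20/20) ≈ 0.500000; accumulation ratio R = 1/(1−f) ≈ 2.00000.
Loading dose to hit Cmax,ss on first dose: D_load = D_maint·R ≈ 250 × 2.00000 ≈ 500.00 mg.

500 mg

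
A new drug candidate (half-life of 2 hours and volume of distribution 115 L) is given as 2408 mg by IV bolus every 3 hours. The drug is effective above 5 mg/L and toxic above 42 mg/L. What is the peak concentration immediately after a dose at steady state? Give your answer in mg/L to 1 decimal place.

32.4 mg/L

k = ln2/t½ = ln2/2 ≈ 0.346574 h⁻¹; fraction remaining f = e^(−kτ) = e^(−0.346574×3) ≈ 0.3536.
At steady state, accumulation factor R = 1/(1 − e^(−kτ)) ≈ 1.5470.
Single-dose peak C₀ = D/Vd = 2408/115 ≈ 20.939 mg/L.
Steady-state peak Cmax,ss = C₀·R ≈ 20.939 × 1.5470 ≈ 32.393 mg/L.
Peak 32.4 mg/L vs MTC 42 mg/L: below toxic threshold.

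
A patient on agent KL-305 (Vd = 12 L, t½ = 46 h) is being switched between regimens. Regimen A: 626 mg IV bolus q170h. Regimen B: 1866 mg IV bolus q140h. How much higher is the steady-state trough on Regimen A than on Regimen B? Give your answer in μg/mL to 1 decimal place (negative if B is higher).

-17.1 μg/mL

Regimen A: f = (1/2)^(170/46) ≈ 0.0772; Cmin,ss = (626/12)·f/(1−f) ≈ 4.364 μg/mL.
Regimen B: f = (1/2)^(140/46) ≈ 0.1213; Cmin,ss = (1866/12)·f/(1−f) ≈ 21.466 μg/mL.
Difference ≈ 4.364 − 21.466 ≈ -17.102 μg/mL.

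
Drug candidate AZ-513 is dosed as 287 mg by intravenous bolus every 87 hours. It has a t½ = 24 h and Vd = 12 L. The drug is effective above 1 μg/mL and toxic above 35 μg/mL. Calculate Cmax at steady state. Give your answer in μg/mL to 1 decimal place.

k = ln2/t½ = ln2/24 ≈ 0.028881 h⁻¹; fraction remaining f = e^(−kτ) = e^(−0.028881×87) ≈ 0.0811.
Accumulation ratio R = 1/(1 − f) ≈ 1/0.9189 ≈ 1.0883.
Each bolus raises the concentration by D/Vd = 287/12 ≈ 23.917 μg/mL.
Steady-state peak Cmax,ss = C₀·R ≈ 23.917 × 1.0883 ≈ 26.029 μg/mL.
Peak 26.0 μg/mL vs MTC 35 μg/mL: below toxic threshold.

26.0 μg/mL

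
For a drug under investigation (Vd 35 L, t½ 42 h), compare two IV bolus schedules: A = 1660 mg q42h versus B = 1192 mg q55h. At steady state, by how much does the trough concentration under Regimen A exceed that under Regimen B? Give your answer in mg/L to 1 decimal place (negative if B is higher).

24.4 mg/L

Regimen A: f = (1/2)^(42/42) ≈ 0.5000; Cmin,ss = (1660/35)·f/(1−f) ≈ 47.429 mg/L.
Regimen B: f = (1/2)^(55/42) ≈ 0.4035; Cmin,ss = (1192/35)·f/(1−f) ≈ 23.038 mg/L.
Difference ≈ 47.429 − 23.038 ≈ 24.391 mg/L.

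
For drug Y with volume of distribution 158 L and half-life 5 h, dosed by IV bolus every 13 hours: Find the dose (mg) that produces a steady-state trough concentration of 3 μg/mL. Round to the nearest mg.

τ/t½ = 13/5 ≈ 2.6, so f = (1/2)^(13/5) ≈ 0.164938.
Cmin,ss = (D/Vd)·f/(1−f), so D = Cmin,ss·Vd·(1−f)/f.
D = 3 × 158 × (1−f)/f ≈ 3 × 158 × 5.06288 ≈ 2399.81 mg.

2400 mg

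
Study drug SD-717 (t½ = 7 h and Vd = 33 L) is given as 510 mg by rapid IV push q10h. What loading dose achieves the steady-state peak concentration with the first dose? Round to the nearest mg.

f = (1/2)^(10/7) ≈ 0.371499; accumulation ratio R = 1/(1−f) ≈ 1.59109.
Loading dose to hit Cmax,ss on first dose: D_load = D_maint·R ≈ 510 × 1.59109 ≈ 811.46 mg.

811 mg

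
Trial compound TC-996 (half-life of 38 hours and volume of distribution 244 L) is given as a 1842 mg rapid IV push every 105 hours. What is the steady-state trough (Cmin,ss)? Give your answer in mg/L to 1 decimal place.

1.3 mg/L

τ/t½ = 105/38 ≈ 2.7632, so fraction remaining f = (1/2)^(105/38) ≈ 0.1473.
Accumulation ratio R = 1/(1 − f) ≈ 1/0.8527 ≈ 1.1727.
Single-dose peak C₀ = D/Vd = 1842/244 ≈ 7.549 mg/L.
Cmax,ss = C₀/(1 − f) ≈ 7.549/0.8527 ≈ 8.853 mg/L.
One interval later, Cmin,ss = Cmax,ss·e^(−kτ) ≈ 8.853 × 0.1473 ≈ 1.304 mg/L.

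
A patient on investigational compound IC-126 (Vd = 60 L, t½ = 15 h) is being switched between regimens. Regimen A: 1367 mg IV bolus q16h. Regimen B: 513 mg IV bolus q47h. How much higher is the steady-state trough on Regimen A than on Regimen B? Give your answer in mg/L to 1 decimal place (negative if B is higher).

19.7 mg/L

Regimen A: f = (1/2)^(16/15) ≈ 0.4774; Cmin,ss = (1367/60)·f/(1−f) ≈ 20.813 mg/L.
Regimen B: f = (1/2)^(47/15) ≈ 0.1140; Cmin,ss = (513/60)·f/(1−f) ≈ 1.100 mg/L.
Difference ≈ 20.813 − 1.100 ≈ 19.713 mg/L.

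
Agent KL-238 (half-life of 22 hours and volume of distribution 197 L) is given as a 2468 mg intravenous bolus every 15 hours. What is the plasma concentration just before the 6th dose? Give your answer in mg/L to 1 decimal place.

f = (1/2)^(τ/t½) = (1/2)^(15/22) ≈ 0.6234.
C₀ = D/Vd = 2468/197 ≈ 12.528 mg/L.
Before the 6th dose, 5 doses have been given. Superposition: Cmin = C₀·(f + f² + … + f^5).
≈ 12.528 × (0.6234 + 0.3886 + 0.2423 + 0.1510 + 0.0942) ≈ 12.528 × 1.4995 ≈ 18.786 mg/L.

18.8 mg/L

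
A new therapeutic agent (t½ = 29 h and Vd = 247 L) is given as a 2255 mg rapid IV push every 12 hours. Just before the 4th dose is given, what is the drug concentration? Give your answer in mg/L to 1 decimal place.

f = (1/2)^(τ/t½) = (1/2)^(12/29) ≈ 0.7506.
C₀ = D/Vd = 2255/247 ≈ 9.130 mg/L.
Before the 4th dose, 3 doses have been given. Superposition: Cmin = C₀·(f + f² + … + f^3).
≈ 9.130 × (0.7506 + 0.5634 + 0.4229) ≈ 9.130 × 1.7369 ≈ 15.858 mg/L.

15.9 mg/L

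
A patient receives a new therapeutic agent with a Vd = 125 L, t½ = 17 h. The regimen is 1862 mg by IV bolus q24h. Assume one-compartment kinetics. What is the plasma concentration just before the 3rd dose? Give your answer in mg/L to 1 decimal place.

f = (1/2)^(τ/t½) = (1/2)^(24/17) ≈ 0.3759.
C₀ = D/Vd = 1862/125 ≈ 14.896 mg/L.
Before the 3rd dose, 2 doses have been given. Superposition: Cmin = C₀·(f + f²).
≈ 14.896 × (0.3759 + 0.1413) ≈ 14.896 × 0.5172 ≈ 7.704 mg/L.

7.7 mg/L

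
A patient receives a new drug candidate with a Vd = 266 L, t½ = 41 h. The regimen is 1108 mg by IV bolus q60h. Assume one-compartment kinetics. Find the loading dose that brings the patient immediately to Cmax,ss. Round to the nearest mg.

f = (1/2)^(60/41) ≈ 0.362634; accumulation ratio R = 1/(1−f) ≈ 1.56896.
Loading dose to hit Cmax,ss on first dose: D_load = D_maint·R ≈ 1108 × 1.56896 ≈ 1738.41 mg.

1738 mg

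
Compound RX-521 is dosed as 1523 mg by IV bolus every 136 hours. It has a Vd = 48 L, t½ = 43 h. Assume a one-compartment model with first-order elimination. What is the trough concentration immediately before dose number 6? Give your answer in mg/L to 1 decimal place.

4.0 mg/L

f = (1/2)^(τ/t½) = (1/2)^(136/43) ≈ 0.1117.
C₀ = D/Vd = 1523/48 ≈ 31.729 mg/L.
Before the 6th dose, 5 doses have been given. Superposition: Cmin = C₀·(f + f² + … + f^5).
≈ 31.729 × (0.1117 + 0.0125 + 0.0014 + 0.0002 + 0.0000) ≈ 31.729 × 0.1258 ≈ 3.992 mg/L.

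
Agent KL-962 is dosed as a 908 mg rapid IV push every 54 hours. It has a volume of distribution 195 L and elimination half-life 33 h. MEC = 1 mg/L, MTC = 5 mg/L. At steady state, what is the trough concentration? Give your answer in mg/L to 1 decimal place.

2.2 mg/L

τ/t½ = 54/33 ≈ 1.6364, so fraction remaining f = (1/2)^(54/33) ≈ 0.3217.
Accumulation ratio R = 1/(1 − f) ≈ 1/0.6783 ≈ 1.4743.
Single-dose peak C₀ = D/Vd = 908/195 ≈ 4.656 mg/L.
Cmax,ss = C₀/(1 − f) ≈ 4.656/0.6783 ≈ 6.864 mg/L.
Steady-state trough Cmin,ss = Cmax,ss·f ≈ 6.864 × 0.3217 ≈ 2.208 mg/L.
Trough 2.2 mg/L vs MEC 1 mg/L: adequate.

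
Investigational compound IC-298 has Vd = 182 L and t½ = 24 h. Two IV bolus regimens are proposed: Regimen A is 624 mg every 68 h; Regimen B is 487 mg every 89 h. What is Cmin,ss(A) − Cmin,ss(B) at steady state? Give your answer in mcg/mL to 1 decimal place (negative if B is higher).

0.3 mcg/mL

Regimen A: f = (1/2)^(68/24) ≈ 0.1403; Cmin,ss = (624/182)·f/(1−f) ≈ 0.560 mcg/mL.
Regimen B: f = (1/2)^(89/24) ≈ 0.0765; Cmin,ss = (487/182)·f/(1−f) ≈ 0.222 mcg/mL.
Difference ≈ 0.560 − 0.222 ≈ 0.338 mcg/mL.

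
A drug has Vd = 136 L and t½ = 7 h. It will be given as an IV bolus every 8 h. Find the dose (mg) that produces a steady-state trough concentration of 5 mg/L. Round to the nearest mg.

822 mg

τ/t½ = 8/7 ≈ 1.1429, so f = (1/2)^(8/7) ≈ 0.452862.
Cmin,ss = (D/Vd)·f/(1−f), so D = Cmin,ss·Vd·(1−f)/f.
D = 5 × 136 × (1−f)/f ≈ 5 × 136 × 1.20818 ≈ 821.56 mg.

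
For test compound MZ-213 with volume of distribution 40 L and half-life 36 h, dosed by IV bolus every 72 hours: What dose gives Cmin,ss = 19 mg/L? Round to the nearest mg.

2280 mg

τ/t½ = 72/36 ≈ 2, so f = (1/2)^(72/36) ≈ 0.250000.
Cmin,ss = (D/Vd)·f/(1−f), so D = Cmin,ss·Vd·(1−f)/f.
D = 19 × 40 × (1−f)/f ≈ 19 × 40 × 3.00000 ≈ 2280.00 mg.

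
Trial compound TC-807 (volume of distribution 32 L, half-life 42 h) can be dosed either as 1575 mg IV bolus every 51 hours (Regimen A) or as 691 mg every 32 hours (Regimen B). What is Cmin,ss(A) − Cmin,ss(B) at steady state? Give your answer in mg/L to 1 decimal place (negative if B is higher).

6.2 mg/L

Regimen A: f = (1/2)^(51/42) ≈ 0.4310; Cmin,ss = (1575/32)·f/(1−f) ≈ 37.282 mg/L.
Regimen B: f = (1/2)^(32/42) ≈ 0.5897; Cmin,ss = (691/32)·f/(1−f) ≈ 31.035 mg/L.
Difference ≈ 37.282 − 31.035 ≈ 6.247 mg/L.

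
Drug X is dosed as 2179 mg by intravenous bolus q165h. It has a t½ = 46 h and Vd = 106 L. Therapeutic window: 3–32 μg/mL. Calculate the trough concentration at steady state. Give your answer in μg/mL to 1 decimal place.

1.9 μg/mL

Over one 165-h interval, 165/46 ≈ 3.587 half-lives elapse, leaving f ≈ 0.0832 of each dose.
At steady state, accumulation factor R = 1/(1 − e^(−kτ)) ≈ 1.0908.
Each bolus raises the concentration by D/Vd = 2179/106 ≈ 20.557 μg/mL.
Cmax,ss = C₀/(1 − f) ≈ 20.557/0.9168 ≈ 22.423 μg/mL.
One interval later, Cmin,ss = Cmax,ss·e^(−kτ) ≈ 22.423 × 0.0832 ≈ 1.866 μg/mL.
Trough 1.9 μg/mL vs MEC 3 μg/mL: subtherapeutic.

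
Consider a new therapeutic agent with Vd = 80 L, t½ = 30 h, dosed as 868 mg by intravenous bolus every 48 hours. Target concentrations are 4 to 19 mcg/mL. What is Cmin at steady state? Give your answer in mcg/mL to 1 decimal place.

k = ln2/t½ = ln2/30 ≈ 0.023105 h⁻¹; fraction remaining f = e^(−kτ) = e^(−0.023105×48) ≈ 0.3299.
Accumulation ratio R = 1/(1 − f) ≈ 1/0.6701 ≈ 1.4923.
Each bolus raises the concentration by D/Vd = 868/80 ≈ 10.850 mcg/mL.
Steady-state peak Cmax,ss = C₀·R ≈ 10.850 × 1.4923 ≈ 16.191 mcg/mL.
Steady-state trough Cmin,ss = Cmax,ss·f ≈ 16.191 × 0.3299 ≈ 5.341 mcg/mL.
Trough 5.3 mcg/mL vs MEC 4 mcg/mL: adequate.

5.3 mcg/mL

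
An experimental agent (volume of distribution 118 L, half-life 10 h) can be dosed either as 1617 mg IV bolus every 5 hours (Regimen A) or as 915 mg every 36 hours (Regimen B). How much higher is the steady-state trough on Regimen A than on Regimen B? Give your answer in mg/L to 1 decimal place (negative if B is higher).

32.4 mg/L

Regimen A: f = (1/2)^(5/10) ≈ 0.7071; Cmin,ss = (1617/118)·f/(1−f) ≈ 33.082 mg/L.
Regimen B: f = (1/2)^(36/10) ≈ 0.0825; Cmin,ss = (915/118)·f/(1−f) ≈ 0.697 mg/L.
Difference ≈ 33.082 − 0.697 ≈ 32.385 mg/L.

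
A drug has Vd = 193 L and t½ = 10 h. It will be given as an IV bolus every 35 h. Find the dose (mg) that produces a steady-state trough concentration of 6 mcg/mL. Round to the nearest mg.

11943 mg

τ/t½ = 35/10 ≈ 3.5, so f = (1/2)^(35/10) ≈ 0.088388.
Cmin,ss = (D/Vd)·f/(1−f), so D = Cmin,ss·Vd·(1−f)/f.
D = 6 × 193 × (1−f)/f ≈ 6 × 193 × 10.31375 ≈ 11943.32 mg.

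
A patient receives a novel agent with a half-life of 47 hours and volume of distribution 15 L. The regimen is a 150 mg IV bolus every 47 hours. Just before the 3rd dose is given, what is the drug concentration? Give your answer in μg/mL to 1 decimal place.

f = (1/2)^(τ/t½) = (1/2)^(47/47) ≈ 0.5000.
C₀ = D/Vd = 150/15 ≈ 10.000 μg/mL.
Before the 3rd dose, 2 doses have been given. Superposition: Cmin = C₀·(f + f²).
≈ 10.000 × (0.5000 + 0.2500) ≈ 10.000 × 0.7500 ≈ 7.500 μg/mL.

7.5 μg/mL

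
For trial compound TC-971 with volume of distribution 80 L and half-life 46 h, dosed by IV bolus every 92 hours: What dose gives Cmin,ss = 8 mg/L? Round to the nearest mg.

τ/t½ = 92/46 ≈ 2, so f = (1/2)^(92/46) ≈ 0.250000.
Cmin,ss = (D/Vd)·f/(1−f), so D = Cmin,ss·Vd·(1−f)/f.
D = 8 × 80 × (1−f)/f ≈ 8 × 80 × 3.00000 ≈ 1920.00 mg.

1920 mg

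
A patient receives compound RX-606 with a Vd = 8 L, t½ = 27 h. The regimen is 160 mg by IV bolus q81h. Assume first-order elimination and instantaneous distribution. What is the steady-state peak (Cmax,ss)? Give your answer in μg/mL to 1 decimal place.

22.9 μg/mL

The dosing interval is 3 half-lives, so f = 2^(−3) = 0.125.
Accumulation ratio R = 1/(1 − f) = 1/0.875 = 8/7.
Single-dose peak C₀ = D/Vd = 160/8 = 20 μg/mL.
Steady-state peak Cmax,ss = C₀·R = 20 × 8/7 ≈ 22.857 μg/mL.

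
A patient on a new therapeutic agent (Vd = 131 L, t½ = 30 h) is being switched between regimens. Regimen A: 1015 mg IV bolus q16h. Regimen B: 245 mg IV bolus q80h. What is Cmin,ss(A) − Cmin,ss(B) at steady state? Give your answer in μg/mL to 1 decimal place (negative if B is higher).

Regimen A: f = (1/2)^(16/30) ≈ 0.6910; Cmin,ss = (1015/131)·f/(1−f) ≈ 17.327 μg/mL.
Regimen B: f = (1/2)^(80/30) ≈ 0.1575; Cmin,ss = (245/131)·f/(1−f) ≈ 0.350 μg/mL.
Difference ≈ 17.327 − 0.350 ≈ 16.977 μg/mL.

17.0 μg/mL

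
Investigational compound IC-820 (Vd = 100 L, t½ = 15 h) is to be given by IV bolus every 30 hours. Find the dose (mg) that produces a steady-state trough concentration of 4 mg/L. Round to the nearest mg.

1200 mg

τ/t½ = 30/15 ≈ 2, so f = (1/2)^(30/15) ≈ 0.250000.
Cmin,ss = (D/Vd)·f/(1−f), so D = Cmin,ss·Vd·(1−f)/f.
D = 4 × 100 × (1−f)/f ≈ 4 × 100 × 3.00000 ≈ 1200.00 mg.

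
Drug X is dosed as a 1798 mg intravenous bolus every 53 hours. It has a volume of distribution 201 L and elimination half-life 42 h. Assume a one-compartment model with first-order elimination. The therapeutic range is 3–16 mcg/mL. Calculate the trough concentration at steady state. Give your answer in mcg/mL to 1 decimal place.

6.4 mcg/mL

τ/t½ = 53/42 ≈ 1.2619, so fraction remaining f = (1/2)^(53/42) ≈ 0.4170.
Accumulation ratio R = 1/(1 − f) ≈ 1/0.5830 ≈ 1.7153.
Each bolus raises the concentration by D/Vd = 1798/201 ≈ 8.945 mcg/mL.
Steady-state peak Cmax,ss = C₀·R ≈ 8.945 × 1.7153 ≈ 15.343 mcg/mL.
Steady-state trough Cmin,ss = Cmax,ss·f ≈ 15.343 × 0.4170 ≈ 6.398 mcg/mL.
Trough 6.4 mcg/mL vs MEC 3 mcg/mL: adequate.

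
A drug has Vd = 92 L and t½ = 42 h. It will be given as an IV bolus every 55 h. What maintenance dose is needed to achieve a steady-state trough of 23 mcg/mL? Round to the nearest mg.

τ/t½ = 55/42 ≈ 1.3095, so f = (1/2)^(55/42) ≈ 0.403454.
Cmin,ss = (D/Vd)·f/(1−f), so D = Cmin,ss·Vd·(1−f)/f.
D = 23 × 92 × (1−f)/f ≈ 23 × 92 × 1.47860 ≈ 3128.72 mg.

3129 mg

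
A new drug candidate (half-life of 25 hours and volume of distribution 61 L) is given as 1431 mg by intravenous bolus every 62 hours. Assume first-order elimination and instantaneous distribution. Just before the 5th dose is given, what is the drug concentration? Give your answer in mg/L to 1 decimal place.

f = (1/2)^(τ/t½) = (1/2)^(62/25) ≈ 0.1792.
C₀ = D/Vd = 1431/61 ≈ 23.459 mg/L.
Before the 5th dose, 4 doses have been given. Superposition: Cmin = C₀·(f + f² + … + f^4).
≈ 23.459 × (0.1792 + 0.0321 + 0.0058 + 0.0010) ≈ 23.459 × 0.2181 ≈ 5.116 mg/L.

5.1 mg/L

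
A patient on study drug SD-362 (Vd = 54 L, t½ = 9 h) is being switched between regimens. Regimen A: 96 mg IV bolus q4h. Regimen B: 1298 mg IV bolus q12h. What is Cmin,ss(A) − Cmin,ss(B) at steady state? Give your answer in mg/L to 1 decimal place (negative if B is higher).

-10.9 mg/L

Regimen A: f = (1/2)^(4/9) ≈ 0.7349; Cmin,ss = (96/54)·f/(1−f) ≈ 4.928 mg/L.
Regimen B: f = (1/2)^(12/9) ≈ 0.3969; Cmin,ss = (1298/54)·f/(1−f) ≈ 15.819 mg/L.
Difference ≈ 4.928 − 15.819 ≈ -10.891 mg/L.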